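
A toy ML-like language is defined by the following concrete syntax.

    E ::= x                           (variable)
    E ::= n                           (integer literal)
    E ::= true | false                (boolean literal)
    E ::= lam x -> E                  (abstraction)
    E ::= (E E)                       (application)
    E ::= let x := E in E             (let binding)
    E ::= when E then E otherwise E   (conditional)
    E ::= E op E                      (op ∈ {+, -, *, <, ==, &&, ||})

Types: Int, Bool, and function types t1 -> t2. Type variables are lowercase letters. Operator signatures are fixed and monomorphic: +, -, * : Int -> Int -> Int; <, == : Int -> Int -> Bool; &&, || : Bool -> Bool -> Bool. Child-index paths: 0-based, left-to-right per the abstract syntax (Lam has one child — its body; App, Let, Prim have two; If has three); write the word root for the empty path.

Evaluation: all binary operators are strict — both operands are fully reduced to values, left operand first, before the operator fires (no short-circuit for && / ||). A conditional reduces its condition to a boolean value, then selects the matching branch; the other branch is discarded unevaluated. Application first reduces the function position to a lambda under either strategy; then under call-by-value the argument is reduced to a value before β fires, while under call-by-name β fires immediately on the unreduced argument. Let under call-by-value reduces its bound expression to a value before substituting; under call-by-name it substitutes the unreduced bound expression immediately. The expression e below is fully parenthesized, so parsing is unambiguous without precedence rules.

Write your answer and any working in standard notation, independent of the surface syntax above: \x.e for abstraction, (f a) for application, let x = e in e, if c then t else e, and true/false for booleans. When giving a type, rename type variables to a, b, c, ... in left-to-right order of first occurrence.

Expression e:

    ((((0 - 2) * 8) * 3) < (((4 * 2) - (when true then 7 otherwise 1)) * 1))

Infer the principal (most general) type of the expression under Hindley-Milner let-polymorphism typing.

Trace:
  unify Int ~ Int
  unify Int ~ Int
  unify Int ~ Int
  unify Int ~ Int
  unify Int ~ Int
  unify Int ~ Int
  unify Int ~ Int
  unify Int ~ Int
  unify Int ~ Int
  unify Int ~ Int
  unify Bool ~ Bool
  unify Int ~ Int
  unify Int ~ Int
  unify Int ~ Int
  unify Int ~ Int
  unify Int ~ Int

Answer: Bool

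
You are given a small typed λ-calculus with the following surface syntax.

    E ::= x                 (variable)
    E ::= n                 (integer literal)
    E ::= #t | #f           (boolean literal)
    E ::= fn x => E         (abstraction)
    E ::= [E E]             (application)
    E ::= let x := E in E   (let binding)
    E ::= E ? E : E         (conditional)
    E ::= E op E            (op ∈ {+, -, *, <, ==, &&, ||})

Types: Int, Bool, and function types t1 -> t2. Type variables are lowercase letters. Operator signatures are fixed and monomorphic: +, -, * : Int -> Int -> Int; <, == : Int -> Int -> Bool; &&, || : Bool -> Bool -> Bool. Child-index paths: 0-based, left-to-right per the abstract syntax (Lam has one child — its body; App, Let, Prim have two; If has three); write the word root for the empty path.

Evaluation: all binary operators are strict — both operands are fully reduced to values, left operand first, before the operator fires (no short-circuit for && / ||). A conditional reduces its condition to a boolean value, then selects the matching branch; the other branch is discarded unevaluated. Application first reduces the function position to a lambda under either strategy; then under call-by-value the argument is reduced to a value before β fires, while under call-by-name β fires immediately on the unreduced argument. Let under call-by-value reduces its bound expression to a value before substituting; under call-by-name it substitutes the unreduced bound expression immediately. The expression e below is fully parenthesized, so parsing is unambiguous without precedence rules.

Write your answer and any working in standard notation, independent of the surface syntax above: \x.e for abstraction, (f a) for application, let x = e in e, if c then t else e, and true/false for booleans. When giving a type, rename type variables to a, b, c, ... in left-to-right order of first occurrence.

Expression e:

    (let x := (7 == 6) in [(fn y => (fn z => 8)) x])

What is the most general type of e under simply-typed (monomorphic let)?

Derivation:
  unify Int ~ Int
  unify Int ~ Int
let x : Bool
\z._ : b -> Int
\y._ : a -> b -> Int
x : Bool
  unify a -> b -> Int ~ Bool -> c
  unify a ~ Bool
  unify b -> Int ~ c
_ _ : b -> Int

Answer: a -> Int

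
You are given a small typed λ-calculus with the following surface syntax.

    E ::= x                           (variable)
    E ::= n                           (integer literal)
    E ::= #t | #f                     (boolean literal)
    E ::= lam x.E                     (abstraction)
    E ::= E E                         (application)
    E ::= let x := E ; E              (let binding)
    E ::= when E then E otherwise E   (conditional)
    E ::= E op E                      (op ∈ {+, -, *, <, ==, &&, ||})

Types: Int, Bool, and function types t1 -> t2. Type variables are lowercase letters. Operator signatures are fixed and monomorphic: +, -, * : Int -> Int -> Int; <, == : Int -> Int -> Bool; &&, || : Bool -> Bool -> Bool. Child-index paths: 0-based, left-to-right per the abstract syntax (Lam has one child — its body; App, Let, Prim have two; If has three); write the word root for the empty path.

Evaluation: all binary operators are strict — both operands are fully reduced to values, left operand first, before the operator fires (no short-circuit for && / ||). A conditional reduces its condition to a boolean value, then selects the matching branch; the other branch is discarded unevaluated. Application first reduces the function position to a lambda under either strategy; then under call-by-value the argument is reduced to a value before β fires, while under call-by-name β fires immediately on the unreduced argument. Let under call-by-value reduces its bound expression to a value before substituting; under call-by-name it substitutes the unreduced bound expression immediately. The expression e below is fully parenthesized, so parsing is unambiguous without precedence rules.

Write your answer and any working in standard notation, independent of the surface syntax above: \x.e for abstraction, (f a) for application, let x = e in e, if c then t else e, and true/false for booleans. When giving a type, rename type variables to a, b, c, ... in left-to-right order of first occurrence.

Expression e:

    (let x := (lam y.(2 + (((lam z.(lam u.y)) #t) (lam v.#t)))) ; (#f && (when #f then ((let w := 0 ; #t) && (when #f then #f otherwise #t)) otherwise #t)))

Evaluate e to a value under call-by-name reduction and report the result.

Trace:
step 0: (let x = (\y.(2 + (((\z.(\u.y)) true) (\v.true)))) in (false && (if false then ((let w = 0 in true) && (if false then false else true)) else true)))
step 1: [let@root] (false && (if false then ((let w = 0 in true) && (if false then false else true)) else true))
step 2: [if@1] (false && true)
step 3: [delta@root] false

Answer: false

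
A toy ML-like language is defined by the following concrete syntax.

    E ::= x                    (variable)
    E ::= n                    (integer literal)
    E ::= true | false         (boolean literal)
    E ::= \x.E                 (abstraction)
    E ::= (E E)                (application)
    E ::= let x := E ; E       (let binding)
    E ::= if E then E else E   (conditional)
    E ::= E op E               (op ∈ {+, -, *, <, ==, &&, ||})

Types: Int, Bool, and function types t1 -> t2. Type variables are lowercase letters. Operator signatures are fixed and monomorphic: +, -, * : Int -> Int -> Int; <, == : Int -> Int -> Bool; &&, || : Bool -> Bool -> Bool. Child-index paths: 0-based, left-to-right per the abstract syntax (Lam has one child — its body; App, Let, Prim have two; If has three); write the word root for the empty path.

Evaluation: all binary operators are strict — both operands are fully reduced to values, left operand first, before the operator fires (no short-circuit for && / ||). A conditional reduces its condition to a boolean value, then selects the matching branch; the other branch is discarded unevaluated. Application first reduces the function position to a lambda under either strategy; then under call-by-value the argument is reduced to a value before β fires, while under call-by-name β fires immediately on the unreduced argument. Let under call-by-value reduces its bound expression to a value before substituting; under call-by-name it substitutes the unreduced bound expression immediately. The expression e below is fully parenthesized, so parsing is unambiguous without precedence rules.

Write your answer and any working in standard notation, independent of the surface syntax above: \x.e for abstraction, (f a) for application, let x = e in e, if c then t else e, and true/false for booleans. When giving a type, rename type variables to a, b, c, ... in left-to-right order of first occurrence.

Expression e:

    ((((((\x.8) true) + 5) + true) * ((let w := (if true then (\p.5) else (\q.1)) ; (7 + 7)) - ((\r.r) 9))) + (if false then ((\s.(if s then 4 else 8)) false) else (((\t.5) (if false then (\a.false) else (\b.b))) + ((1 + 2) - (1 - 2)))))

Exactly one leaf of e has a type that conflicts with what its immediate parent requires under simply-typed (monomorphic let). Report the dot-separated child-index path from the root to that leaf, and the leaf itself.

Working:
\x._ : a -> Int
  unify a -> Int ~ Bool -> b
  unify a ~ Bool
  unify Int ~ b
_ _ : Int
  unify Int ~ Int
  unify Int ~ Int
  unify Int ~ Int
  unify Bool ~ Int
  FAIL: mismatch Bool ~ Int

Answer: 0.0.1 : true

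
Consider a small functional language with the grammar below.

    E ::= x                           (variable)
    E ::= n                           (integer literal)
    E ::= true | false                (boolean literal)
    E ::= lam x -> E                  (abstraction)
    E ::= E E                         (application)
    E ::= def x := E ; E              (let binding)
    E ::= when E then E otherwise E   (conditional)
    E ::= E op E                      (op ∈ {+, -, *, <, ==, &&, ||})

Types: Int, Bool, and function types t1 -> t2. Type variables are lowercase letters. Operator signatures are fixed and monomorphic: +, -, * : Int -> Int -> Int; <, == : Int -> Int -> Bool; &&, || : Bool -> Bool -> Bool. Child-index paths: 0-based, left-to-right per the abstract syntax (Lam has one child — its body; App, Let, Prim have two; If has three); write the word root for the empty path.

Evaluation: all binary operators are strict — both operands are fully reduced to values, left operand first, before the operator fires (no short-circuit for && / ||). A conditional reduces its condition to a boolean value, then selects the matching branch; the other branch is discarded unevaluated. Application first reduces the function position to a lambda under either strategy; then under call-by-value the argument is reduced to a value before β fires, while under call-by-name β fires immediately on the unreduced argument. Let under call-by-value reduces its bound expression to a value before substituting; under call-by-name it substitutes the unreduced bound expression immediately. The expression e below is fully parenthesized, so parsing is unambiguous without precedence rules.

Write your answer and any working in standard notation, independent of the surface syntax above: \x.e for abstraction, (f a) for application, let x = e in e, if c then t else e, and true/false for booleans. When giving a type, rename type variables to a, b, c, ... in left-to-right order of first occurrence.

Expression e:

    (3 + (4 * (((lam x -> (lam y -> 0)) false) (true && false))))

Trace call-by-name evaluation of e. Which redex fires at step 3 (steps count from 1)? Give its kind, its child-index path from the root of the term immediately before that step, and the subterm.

Answer: delta at 1 : (4 * 0)

Working:
step 0: (3 + (4 * (((\x.(\y.0)) false) (true && false))))
step 1: [beta@1.1.0] (3 + (4 * ((\y.0) (true && false))))
step 2: [beta@1.1] (3 + (4 * 0))
step 3: [delta@1] (3 + 0)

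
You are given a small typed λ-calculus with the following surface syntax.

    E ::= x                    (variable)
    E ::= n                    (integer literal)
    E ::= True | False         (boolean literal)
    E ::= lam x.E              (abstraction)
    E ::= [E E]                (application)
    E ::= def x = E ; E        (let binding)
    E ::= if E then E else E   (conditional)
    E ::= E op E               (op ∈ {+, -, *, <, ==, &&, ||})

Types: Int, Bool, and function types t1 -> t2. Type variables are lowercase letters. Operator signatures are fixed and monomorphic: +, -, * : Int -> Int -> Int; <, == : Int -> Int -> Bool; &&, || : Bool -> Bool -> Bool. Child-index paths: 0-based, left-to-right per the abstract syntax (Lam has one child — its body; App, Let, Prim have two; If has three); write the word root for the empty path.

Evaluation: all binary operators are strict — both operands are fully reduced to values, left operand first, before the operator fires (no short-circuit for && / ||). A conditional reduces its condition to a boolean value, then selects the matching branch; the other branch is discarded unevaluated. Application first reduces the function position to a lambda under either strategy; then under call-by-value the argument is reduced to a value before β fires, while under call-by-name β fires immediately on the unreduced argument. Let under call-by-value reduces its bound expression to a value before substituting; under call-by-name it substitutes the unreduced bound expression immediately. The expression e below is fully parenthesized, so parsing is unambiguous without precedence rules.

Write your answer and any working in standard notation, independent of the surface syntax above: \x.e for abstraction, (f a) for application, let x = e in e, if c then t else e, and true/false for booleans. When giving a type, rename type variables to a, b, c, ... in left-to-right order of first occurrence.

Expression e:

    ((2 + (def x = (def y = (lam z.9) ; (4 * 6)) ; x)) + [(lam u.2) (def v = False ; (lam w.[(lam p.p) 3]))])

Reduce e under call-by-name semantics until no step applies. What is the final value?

Working:
step 0: ((2 + (let x = (let y = (\z.9) in (4 * 6)) in x)) + ((\u.2) (let v = false in (\w.((\p.p) 3)))))
step 1: [let@0.1] ((2 + (let y = (\z.9) in (4 * 6))) + ((\u.2) (let v = false in (\w.((\p.p) 3)))))
step 2: [let@0.1] ((2 + (4 * 6)) + ((\u.2) (let v = false in (\w.((\p.p) 3)))))
step 3: [delta@0.1] ((2 + 24) + ((\u.2) (let v = false in (\w.((\p.p) 3)))))
step 4: [delta@0] (26 + ((\u.2) (let v = false in (\w.((\p.p) 3)))))
step 5: [beta@1] (26 + 2)
step 6: [delta@root] 28

Answer: 28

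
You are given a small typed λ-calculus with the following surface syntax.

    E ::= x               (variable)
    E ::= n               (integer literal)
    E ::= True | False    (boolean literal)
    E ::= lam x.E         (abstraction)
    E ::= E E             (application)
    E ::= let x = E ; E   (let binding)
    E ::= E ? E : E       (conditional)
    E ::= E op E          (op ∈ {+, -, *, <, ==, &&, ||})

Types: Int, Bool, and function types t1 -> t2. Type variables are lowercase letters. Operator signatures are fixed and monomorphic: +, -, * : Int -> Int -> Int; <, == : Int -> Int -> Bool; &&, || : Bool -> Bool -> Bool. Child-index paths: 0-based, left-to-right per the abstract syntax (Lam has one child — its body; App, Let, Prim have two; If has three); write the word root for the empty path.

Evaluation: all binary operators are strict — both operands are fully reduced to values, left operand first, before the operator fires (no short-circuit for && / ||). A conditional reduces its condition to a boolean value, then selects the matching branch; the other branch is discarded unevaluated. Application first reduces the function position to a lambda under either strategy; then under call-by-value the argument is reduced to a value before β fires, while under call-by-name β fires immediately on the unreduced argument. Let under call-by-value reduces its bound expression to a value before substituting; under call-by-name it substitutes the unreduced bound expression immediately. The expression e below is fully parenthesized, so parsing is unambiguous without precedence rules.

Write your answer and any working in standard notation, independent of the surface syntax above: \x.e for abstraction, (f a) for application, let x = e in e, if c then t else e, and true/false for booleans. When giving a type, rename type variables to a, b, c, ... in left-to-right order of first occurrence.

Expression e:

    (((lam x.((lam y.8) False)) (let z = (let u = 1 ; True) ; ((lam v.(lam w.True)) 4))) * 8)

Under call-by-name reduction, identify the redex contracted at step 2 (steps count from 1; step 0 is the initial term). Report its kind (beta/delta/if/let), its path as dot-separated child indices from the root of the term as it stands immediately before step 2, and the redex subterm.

Working:
step 0: (((\x.((\y.8) false)) (let z = (let u = 1 in true) in ((\v.(\w.true)) 4))) * 8)
step 1: [beta@0] (((\y.8) false) * 8)
step 2: [beta@0] (8 * 8)

Answer: beta at 0 : ((\y.8) false)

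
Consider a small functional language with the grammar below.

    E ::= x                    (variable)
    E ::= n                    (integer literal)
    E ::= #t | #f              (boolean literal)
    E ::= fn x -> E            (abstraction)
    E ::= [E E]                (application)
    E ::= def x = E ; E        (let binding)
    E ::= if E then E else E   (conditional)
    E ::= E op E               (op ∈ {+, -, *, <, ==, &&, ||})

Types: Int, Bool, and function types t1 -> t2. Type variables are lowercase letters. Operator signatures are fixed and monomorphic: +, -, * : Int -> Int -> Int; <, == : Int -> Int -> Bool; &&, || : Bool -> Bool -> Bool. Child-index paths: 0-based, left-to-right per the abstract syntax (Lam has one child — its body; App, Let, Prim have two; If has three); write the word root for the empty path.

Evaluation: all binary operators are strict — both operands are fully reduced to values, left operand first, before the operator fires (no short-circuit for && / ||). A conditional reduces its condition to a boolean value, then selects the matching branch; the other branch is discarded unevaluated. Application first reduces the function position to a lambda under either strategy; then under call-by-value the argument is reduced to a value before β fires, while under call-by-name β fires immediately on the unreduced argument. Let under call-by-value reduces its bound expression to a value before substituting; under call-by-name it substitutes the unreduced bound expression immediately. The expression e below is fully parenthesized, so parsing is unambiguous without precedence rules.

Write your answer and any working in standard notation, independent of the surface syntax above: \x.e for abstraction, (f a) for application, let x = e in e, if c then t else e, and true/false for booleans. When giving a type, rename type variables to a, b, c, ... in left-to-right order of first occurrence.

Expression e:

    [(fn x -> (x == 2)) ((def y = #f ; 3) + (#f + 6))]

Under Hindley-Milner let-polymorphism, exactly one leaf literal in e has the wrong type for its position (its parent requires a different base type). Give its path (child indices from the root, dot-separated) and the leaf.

Working:
x : a
  unify a ~ Int
  unify Int ~ Int
\x._ : Int -> Bool
let y : Bool
  unify Int ~ Int
  unify Bool ~ Int
  FAIL: mismatch Bool ~ Int

Answer: 1.1.0 : false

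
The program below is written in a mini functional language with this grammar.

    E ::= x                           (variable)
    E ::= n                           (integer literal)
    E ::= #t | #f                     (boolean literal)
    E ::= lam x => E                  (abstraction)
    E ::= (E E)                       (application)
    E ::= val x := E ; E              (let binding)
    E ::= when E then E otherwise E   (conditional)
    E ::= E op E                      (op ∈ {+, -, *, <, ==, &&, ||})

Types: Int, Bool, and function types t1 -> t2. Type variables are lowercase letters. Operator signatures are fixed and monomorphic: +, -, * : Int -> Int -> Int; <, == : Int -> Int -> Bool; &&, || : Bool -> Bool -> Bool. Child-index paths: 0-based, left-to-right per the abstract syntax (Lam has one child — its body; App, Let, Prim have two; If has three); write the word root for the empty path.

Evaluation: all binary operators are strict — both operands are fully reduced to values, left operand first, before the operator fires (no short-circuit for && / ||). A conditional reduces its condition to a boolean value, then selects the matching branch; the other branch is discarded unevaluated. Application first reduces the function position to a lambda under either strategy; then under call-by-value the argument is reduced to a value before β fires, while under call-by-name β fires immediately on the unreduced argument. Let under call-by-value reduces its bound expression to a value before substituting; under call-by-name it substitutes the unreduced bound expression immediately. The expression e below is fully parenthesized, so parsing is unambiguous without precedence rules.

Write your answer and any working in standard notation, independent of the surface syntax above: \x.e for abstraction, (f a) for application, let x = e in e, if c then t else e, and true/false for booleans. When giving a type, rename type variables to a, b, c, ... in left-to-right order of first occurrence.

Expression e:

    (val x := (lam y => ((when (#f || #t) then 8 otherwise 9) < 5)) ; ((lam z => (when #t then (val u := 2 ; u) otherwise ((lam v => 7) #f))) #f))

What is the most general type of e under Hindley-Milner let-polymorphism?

Derivation:
  unify Bool ~ Bool
  unify Bool ~ Bool
  unify Bool ~ Bool
  unify Int ~ Int
  unify Int ~ Int
  unify Int ~ Int
\y._ : a -> Bool
let x : forall. a -> Bool
  unify Bool ~ Bool
let u : Int
u : Int
\v._ : c -> Int
  unify c -> Int ~ Bool -> d
  unify c ~ Bool
  unify Int ~ d
_ _ : Int
  unify Int ~ Int
\z._ : b -> Int
  unify b -> Int ~ Bool -> e
  unify b ~ Bool
  unify Int ~ e
_ _ : Int

Answer: Int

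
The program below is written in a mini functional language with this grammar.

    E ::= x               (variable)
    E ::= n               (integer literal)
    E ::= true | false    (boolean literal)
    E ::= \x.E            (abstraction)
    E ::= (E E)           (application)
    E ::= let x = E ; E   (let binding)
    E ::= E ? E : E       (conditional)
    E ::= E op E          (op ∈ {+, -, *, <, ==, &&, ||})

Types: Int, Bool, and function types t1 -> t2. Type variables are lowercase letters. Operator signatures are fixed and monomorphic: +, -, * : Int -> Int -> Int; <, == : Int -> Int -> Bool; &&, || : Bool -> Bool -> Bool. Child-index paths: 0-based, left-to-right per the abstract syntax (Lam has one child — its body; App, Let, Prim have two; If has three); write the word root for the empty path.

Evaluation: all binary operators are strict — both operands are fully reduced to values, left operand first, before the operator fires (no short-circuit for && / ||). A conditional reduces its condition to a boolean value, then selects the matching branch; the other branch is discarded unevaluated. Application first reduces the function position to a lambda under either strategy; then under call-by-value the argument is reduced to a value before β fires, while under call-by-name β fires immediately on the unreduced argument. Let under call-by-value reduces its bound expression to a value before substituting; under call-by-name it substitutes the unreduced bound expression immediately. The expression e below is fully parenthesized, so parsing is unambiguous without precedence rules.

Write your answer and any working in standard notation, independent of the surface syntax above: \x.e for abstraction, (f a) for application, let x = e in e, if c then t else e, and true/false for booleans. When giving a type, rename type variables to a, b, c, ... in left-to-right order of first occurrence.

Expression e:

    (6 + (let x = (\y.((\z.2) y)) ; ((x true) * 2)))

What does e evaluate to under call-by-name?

Working:
step 0: (6 + (let x = (\y.((\z.2) y)) in ((x true) * 2)))
step 1: [let@1] (6 + (((\y.((\z.2) y)) true) * 2))
step 2: [beta@1.0] (6 + (((\z.2) true) * 2))
step 3: [beta@1.0] (6 + (2 * 2))
step 4: [delta@1] (6 + 4)
step 5: [delta@root] 10

Answer: 10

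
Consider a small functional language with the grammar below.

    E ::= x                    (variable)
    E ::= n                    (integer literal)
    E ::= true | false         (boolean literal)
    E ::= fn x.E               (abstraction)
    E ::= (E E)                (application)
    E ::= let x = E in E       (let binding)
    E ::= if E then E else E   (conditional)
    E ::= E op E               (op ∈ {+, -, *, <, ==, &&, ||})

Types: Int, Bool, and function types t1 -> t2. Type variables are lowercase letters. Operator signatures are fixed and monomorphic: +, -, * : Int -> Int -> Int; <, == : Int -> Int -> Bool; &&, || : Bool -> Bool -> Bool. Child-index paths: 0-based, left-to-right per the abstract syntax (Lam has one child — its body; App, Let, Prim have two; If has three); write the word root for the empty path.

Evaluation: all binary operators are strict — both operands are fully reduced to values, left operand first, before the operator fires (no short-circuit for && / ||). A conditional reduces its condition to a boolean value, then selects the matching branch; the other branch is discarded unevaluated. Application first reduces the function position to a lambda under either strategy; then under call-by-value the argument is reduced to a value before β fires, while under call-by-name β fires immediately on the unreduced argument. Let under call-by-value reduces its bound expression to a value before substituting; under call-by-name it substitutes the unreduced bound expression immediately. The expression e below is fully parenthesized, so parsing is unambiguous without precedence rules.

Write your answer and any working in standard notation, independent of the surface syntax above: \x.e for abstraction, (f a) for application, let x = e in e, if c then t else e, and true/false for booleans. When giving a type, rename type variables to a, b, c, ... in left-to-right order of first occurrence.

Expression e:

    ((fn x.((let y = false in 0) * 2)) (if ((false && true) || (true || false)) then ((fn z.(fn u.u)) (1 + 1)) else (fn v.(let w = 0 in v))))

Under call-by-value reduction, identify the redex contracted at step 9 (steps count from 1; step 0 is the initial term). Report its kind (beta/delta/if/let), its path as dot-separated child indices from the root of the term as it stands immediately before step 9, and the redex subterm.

Answer: delta at root : (0 * 2)

Working:
step 0: ((\x.((let y = false in 0) * 2)) (if ((false && true) || (true || false)) then ((\z.(\u.u)) (1 + 1)) else (\v.(let w = 0 in v))))
step 1: [delta@1.0.0] ((\x.((let y = false in 0) * 2)) (if (false || (true || false)) then ((\z.(\u.u)) (1 + 1)) else (\v.(let w = 0 in v))))
step 2: [delta@1.0.1] ((\x.((let y = false in 0) * 2)) (if (false || true) then ((\z.(\u.u)) (1 + 1)) else (\v.(let w = 0 in v))))
step 3: [delta@1.0] ((\x.((let y = false in 0) * 2)) (if true then ((\z.(\u.u)) (1 + 1)) else (\v.(let w = 0 in v))))
step 4: [if@1] ((\x.((let y = false in 0) * 2)) ((\z.(\u.u)) (1 + 1)))
step 5: [delta@1.1] ((\x.((let y = false in 0) * 2)) ((\z.(\u.u)) 2))
step 6: [beta@1] ((\x.((let y = false in 0) * 2)) (\u.u))
step 7: [beta@root] ((let y = false in 0) * 2)
step 8: [let@0] (0 * 2)
step 9: [delta@root] 0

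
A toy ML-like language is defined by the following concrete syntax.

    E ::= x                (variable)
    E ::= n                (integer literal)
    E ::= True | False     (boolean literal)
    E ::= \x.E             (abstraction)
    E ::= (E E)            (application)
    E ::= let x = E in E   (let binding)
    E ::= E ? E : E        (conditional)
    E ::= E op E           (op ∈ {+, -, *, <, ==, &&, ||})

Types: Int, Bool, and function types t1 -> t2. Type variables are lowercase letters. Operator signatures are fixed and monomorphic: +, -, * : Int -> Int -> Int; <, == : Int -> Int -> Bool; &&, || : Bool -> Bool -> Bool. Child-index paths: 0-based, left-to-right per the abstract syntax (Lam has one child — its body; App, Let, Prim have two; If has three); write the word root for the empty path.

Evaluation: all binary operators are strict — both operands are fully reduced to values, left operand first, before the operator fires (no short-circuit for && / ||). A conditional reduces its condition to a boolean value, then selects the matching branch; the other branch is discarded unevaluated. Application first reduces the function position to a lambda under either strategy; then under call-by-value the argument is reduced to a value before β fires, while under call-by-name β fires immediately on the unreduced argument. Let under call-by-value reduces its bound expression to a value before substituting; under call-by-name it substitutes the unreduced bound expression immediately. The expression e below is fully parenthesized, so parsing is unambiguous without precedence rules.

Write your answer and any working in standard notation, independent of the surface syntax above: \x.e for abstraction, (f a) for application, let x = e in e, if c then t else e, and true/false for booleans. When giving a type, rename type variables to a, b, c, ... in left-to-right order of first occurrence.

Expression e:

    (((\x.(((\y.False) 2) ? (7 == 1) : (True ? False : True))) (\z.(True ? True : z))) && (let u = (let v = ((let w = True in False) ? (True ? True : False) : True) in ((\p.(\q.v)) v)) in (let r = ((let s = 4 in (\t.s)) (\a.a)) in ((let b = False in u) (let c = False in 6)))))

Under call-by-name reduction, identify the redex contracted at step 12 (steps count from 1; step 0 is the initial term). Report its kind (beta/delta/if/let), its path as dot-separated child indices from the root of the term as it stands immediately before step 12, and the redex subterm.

Answer: if at 1 : (if false then (if true then true else false) else true)

Working:
step 0: (((\x.(if ((\y.false) 2) then (7 == 1) else (if true then false else true))) (\z.(if true then true else z))) && (let u = (let v = (if (let w = true in false) then (if true then true else false) else true) in ((\p.(\q.v)) v)) in (let r = ((let s = 4 in (\t.s)) (\a.a)) in ((let b = false in u) (let c = false in 6)))))
step 1: [beta@0] ((if ((\y.false) 2) then (7 == 1) else (if true then false else true)) && (let u = (let v = (if (let w = true in false) then (if true then true else false) else true) in ((\p.(\q.v)) v)) in (let r = ((let s = 4 in (\t.s)) (\a.a)) in ((let b = false in u) (let c = false in 6)))))
step 2: [beta@0.0] ((if false then (7 == 1) else (if true then false else true)) && (let u = (let v = (if (let w = true in false) then (if true then true else false) else true) in ((\p.(\q.v)) v)) in (let r = ((let s = 4 in (\t.s)) (\a.a)) in ((let b = false in u) (let c = false in 6)))))
step 3: [if@0] ((if true then false else true) && (let u = (let v = (if (let w = true in false) then (if true then true else false) else true) in ((\p.(\q.v)) v)) in (let r = ((let s = 4 in (\t.s)) (\a.a)) in ((let b = false in u) (let c = false in 6)))))
step 4: [if@0] (false && (let u = (let v = (if (let w = true in false) then (if true then true else false) else true) in ((\p.(\q.v)) v)) in (let r = ((let s = 4 in (\t.s)) (\a.a)) in ((let b = false in u) (let c = false in 6)))))
step 5: [let@1] (false && (let r = ((let s = 4 in (\t.s)) (\a.a)) in ((let b = false in (let v = (if (let w = true in false) then (if true then true else false) else true) in ((\p.(\q.v)) v))) (let c = false in 6))))
step 6: [let@1] (false && ((let b = false in (let v = (if (let w = true in false) then (if true then true else false) else true) in ((\p.(\q.v)) v))) (let c = false in 6)))
step 7: [let@1.0] (false && ((let v = (if (let w = true in false) then (if true then true else false) else true) in ((\p.(\q.v)) v)) (let c = false in 6)))
step 8: [let@1.0] (false && (((\p.(\q.(if (let w = true in false) then (if true then true else false) else true))) (if (let w = true in false) then (if true then true else false) else true)) (let c = false in 6)))
step 9: [beta@1.0] (false && ((\q.(if (let w = true in false) then (if true then true else false) else true)) (let c = false in 6)))
step 10: [beta@1] (false && (if (let w = true in false) then (if true then true else false) else true))
step 11: [let@1.0] (false && (if false then (if true then true else false) else true))
step 12: [if@1] (false && true)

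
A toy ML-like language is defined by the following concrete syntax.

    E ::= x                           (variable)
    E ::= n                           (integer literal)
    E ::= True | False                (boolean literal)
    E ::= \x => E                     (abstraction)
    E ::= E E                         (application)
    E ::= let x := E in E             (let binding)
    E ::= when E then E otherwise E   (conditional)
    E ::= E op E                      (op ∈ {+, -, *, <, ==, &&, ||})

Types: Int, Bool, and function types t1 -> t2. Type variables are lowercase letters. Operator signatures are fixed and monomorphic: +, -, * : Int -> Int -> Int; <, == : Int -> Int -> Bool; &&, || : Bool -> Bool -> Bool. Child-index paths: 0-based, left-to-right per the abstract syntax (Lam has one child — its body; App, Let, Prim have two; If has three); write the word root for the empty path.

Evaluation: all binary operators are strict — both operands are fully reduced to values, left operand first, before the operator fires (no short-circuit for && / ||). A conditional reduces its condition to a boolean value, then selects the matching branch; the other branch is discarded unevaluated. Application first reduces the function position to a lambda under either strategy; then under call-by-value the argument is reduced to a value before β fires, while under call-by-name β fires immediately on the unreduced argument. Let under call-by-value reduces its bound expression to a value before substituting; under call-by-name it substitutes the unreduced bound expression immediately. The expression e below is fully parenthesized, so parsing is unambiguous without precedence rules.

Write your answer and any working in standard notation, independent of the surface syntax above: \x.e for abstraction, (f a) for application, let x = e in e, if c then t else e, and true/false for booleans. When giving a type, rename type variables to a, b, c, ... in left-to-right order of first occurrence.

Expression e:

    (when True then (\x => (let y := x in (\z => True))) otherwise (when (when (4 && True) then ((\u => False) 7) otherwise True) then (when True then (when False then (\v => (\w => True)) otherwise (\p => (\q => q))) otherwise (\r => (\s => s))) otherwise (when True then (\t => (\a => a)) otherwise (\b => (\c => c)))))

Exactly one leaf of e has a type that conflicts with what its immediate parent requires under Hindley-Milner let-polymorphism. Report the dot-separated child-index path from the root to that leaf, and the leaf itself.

Answer: 2.0.0.0 : 4

Working:
  unify Bool ~ Bool
x : a
let y : a
\z._ : b -> Bool
\x._ : a -> b -> Bool
  unify Int ~ Bool
  FAIL: mismatch Int ~ Bool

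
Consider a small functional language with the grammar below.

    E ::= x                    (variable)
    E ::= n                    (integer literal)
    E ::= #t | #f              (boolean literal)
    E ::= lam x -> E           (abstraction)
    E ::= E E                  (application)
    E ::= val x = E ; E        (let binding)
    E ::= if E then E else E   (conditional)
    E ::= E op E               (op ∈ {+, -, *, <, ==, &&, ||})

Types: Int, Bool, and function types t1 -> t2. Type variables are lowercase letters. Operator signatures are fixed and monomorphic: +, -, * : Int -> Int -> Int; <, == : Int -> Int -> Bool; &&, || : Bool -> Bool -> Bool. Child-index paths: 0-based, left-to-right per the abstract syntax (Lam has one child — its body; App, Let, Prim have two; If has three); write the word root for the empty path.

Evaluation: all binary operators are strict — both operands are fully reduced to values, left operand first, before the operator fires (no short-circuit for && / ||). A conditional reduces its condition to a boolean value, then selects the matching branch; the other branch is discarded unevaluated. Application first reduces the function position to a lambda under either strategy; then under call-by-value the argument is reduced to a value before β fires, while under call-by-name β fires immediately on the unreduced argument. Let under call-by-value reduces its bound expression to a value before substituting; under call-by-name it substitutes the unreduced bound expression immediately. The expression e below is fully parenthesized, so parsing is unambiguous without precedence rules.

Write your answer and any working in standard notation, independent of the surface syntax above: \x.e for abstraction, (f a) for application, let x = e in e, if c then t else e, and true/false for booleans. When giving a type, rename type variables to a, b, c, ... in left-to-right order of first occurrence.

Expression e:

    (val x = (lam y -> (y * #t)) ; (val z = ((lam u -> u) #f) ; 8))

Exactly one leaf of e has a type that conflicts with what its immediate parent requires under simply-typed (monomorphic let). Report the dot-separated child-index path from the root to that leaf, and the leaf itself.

Answer: 0.0.1 : true

Derivation:
y : a
  unify a ~ Int
  unify Bool ~ Int
  FAIL: mismatch Bool ~ Int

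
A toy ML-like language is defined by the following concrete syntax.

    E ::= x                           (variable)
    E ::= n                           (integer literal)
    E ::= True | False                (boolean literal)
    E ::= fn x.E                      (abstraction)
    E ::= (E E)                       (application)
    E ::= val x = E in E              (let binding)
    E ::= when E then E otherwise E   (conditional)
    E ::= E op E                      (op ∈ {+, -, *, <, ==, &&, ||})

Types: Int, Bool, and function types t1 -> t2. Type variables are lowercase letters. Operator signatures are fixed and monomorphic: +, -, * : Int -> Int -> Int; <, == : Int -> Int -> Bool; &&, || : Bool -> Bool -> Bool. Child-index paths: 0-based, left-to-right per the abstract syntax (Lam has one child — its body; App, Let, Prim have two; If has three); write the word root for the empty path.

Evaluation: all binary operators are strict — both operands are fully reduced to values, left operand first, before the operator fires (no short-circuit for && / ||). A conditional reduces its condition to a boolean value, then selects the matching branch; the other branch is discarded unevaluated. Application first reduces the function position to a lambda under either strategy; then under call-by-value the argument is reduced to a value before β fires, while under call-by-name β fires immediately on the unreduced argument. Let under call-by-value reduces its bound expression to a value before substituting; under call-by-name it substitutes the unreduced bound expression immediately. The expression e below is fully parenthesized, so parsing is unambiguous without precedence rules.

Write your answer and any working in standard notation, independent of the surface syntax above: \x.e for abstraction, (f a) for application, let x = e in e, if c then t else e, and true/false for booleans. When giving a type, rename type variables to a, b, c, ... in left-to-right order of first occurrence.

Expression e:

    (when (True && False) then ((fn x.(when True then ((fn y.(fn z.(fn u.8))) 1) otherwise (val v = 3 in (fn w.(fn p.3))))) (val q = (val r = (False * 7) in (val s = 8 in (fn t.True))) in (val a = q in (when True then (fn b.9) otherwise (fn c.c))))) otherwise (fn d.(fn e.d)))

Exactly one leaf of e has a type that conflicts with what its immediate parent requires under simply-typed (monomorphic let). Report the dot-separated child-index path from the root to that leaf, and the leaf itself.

Trace:
  unify Bool ~ Bool
  unify Bool ~ Bool
  unify Bool ~ Bool
  unify Bool ~ Bool
\u._ : d -> Int
\z._ : c -> d -> Int
\y._ : b -> c -> d -> Int
  unify b -> c -> d -> Int ~ Int -> e
  unify b ~ Int
  unify c -> d -> Int ~ e
_ _ : c -> d -> Int
let v : Int
\p._ : g -> Int
\w._ : f -> g -> Int
  unify c -> d -> Int ~ f -> g -> Int
  unify c ~ f
  unify d -> Int ~ g -> Int
  unify d ~ g
  unify Int ~ Int
\x._ : a -> f -> g -> Int
  unify Bool ~ Int
  FAIL: mismatch Bool ~ Int

Answer: 1.1.0.0.0 : false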